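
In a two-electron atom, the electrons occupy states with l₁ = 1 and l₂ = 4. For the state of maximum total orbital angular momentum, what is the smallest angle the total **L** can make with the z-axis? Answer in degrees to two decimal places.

The total orbital quantum number L ranges from |l₁ − l₂| to l₁ + l₂ in integer steps.
L ∈ {3, 4, 5}.
The maximum is L = 5, with |L_tot| = ℏ√(5·6) = √30 ℏ.
The minimum angle with z is arccos(5/√30) ≈ 24.09°.

θ_min ≈ 24.09°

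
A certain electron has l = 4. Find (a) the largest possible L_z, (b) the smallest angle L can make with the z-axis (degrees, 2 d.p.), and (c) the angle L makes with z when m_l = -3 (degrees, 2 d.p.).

L_z,max = 4ℏ; θ_min ≈ 26.57°; θ(m_l=-3) ≈ 132.13°

L_z,max = lℏ = 4ℏ.
cos θ_min = 4/√20, so θ_min ≈ 26.57°.
For m_l = -3: cos θ = -3/√20, θ ≈ 132.13°.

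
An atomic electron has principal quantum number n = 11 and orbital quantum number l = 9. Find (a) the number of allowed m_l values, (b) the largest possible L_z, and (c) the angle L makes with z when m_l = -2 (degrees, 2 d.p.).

There are 2l+1 = 19 values of m_l.
L_z,max = lℏ = 9ℏ.
For m_l = -2: cos θ = -2/√90, θ ≈ 102.17°.

19 values; L_z,max = 9ℏ; θ(m_l=-2) ≈ 102.17°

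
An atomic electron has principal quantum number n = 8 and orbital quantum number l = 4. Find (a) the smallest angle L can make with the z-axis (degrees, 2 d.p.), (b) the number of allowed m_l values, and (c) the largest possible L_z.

θ_min ≈ 26.57°; 9 values; L_z,max = 4ℏ

cos θ_min = 4/√20, so θ_min ≈ 26.57°.
There are 2l+1 = 9 values of m_l.
L_z,max = lℏ = 4ℏ.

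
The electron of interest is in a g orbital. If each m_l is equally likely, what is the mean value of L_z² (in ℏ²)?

For a g orbital, l = 4.
m_l ∈ {-4, -3, -2, -1, 0, 1, 2, 3, 4}.
Average of L_z² over 9 states: 60/9 ℏ² = 6.667 ℏ².

⟨L_z²⟩ = 6.667 ℏ²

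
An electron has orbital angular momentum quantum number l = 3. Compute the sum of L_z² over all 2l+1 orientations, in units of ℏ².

Σ(L_z)² = 28 ℏ²

m_l runs from −3 to 3, i.e. {-3, -2, -1, 0, 1, 2, 3}.
Summing m² from −3 to 3: Σ m_l² = 28.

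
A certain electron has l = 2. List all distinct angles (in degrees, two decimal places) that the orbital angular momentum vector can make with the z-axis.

θ ∈ {35.26°, 65.91°, 90.00°, 114.09°, 144.74°}

|L| = ℏ√(l(l+1)) = √6 ℏ.
cos θ = m_l/√6 for each m_l ∈ {-2, -1, 0, 1, 2}.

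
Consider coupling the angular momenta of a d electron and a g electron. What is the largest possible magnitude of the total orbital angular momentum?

|L_tot|_max = √42 ℏ ≈ 6.481ℏ

L runs from |2 − 4| = 2 to 2 + 4 = 6.
So L can be 2, 3, 4, 5, 6.
The largest magnitude corresponds to L = 6: |L_tot| = ℏ√(6·7) = √42 ℏ.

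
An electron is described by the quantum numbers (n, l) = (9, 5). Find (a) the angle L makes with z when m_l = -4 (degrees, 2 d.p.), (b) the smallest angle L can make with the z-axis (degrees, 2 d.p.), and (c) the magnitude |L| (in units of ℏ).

For m_l = -4: cos θ = -4/√30, θ ≈ 136.91°.
cos θ_min = 5/√30, so θ_min ≈ 24.09°.
|L| = ℏ√(5·6) = √30 ℏ ≈ 5.477ℏ.

θ(m_l=-4) ≈ 136.91°; θ_min ≈ 24.09°; |L| = √30 ℏ ≈ 5.477ℏ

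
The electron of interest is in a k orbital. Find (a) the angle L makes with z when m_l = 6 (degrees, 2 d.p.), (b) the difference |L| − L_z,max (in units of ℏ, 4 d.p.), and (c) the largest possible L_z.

θ(m_l=6) ≈ 36.70°; |L|−L_z,max ≈ 0.4833ℏ; L_z,max = 7ℏ

For a k orbital, l = 7.
For m_l = 6: cos θ = 6/√56, θ ≈ 36.70°.
|L| − L_z,max = (2√14 − 7)ℏ ≈ 0.4833ℏ.
L_z,max = lℏ = 7ℏ.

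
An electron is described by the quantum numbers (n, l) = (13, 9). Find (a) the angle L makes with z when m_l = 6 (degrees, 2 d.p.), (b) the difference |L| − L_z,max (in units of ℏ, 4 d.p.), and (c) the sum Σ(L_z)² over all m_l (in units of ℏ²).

For m_l = 6: cos θ = 6/√90, θ ≈ 50.77°.
|L| − L_z,max = (3√10 − 9)ℏ ≈ 0.4868ℏ.
Σ m_l² = 570, so Σ(L_z)² = 570 ℏ².

θ(m_l=6) ≈ 50.77°; |L|−L_z,max ≈ 0.4868ℏ; Σ(L_z)² = 570 ℏ²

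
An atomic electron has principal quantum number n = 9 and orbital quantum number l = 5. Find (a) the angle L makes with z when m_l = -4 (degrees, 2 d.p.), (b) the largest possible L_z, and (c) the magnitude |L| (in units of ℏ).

θ(m_l=-4) ≈ 136.91°; L_z,max = 5ℏ; |L| = √30 ℏ ≈ 5.477ℏ

For m_l = -4: cos θ = -4/√30, θ ≈ 136.91°.
L_z,max = lℏ = 5ℏ.
|L| = ℏ√(5·6) = √30 ℏ ≈ 5.477ℏ.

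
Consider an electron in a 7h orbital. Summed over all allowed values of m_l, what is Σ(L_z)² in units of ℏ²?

Σ(L_z)² = 110 ℏ²

The 7h subshell has l = 5.
m_l ∈ {-5, -4, -3, -2, -1, 0, 1, 2, 3, 4, 5}.
Σ m_l² = 2·(1 + 4 + 9 + 16 + 25) = 110.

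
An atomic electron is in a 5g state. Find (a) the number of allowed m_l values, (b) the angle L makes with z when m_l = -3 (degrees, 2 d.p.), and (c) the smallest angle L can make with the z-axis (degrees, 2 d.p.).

The 5g subshell has l = 4.
There are 2l+1 = 9 values of m_l.
For m_l = -3: cos θ = -3/√20, θ ≈ 132.13°.
cos θ_min = 4/√20, so θ_min ≈ 26.57°.

9 values; θ(m_l=-3) ≈ 132.13°; θ_min ≈ 26.57°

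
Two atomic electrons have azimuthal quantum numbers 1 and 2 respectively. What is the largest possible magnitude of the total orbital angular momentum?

The total orbital quantum number L ranges from |l₁ − l₂| to l₁ + l₂ in integer steps.
Allowed values: L = 1, 2, 3.
The largest magnitude corresponds to L = 3: |L_tot| = ℏ√(3·4) = 2√3 ℏ.

|L_tot|_max = 2√3 ℏ ≈ 3.464ℏ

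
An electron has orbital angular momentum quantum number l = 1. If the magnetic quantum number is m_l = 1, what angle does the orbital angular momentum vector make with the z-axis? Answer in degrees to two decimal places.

θ ≈ 45.00°

|L| = √(l(l+1)) ℏ = √2 ℏ.
L_z = m_l ℏ = 1ℏ.
cos θ = L_z/|L| = 1/√2, so θ ≈ 45.00°.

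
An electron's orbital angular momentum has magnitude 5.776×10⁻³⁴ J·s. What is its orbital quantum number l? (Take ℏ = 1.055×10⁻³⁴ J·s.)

l = 5

|L|/ℏ = (5.776×10⁻³⁴)/(1.055×10⁻³⁴) ≈ 5.475.
(|L|/ℏ)² = l(l+1) ≈ 29.97 ⇒ l = 5.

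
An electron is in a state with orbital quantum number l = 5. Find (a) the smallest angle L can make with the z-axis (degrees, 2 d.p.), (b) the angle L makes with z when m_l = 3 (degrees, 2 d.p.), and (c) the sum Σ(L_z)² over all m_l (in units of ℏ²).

θ_min ≈ 24.09°; θ(m_l=3) ≈ 56.79°; Σ(L_z)² = 110 ℏ²

cos θ_min = 5/√30, so θ_min ≈ 24.09°.
For m_l = 3: cos θ = 3/√30, θ ≈ 56.79°.
Σ m_l² = 110, so Σ(L_z)² = 110 ℏ².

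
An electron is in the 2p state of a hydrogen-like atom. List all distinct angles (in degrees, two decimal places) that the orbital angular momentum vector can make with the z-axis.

The 2p subshell has l = 1.
|L| = √(l(l+1)) ℏ = √2 ℏ.
cos θ = m_l/√2 for each m_l ∈ {-1, 0, 1}.

θ ∈ {45.00°, 90.00°, 135.00°}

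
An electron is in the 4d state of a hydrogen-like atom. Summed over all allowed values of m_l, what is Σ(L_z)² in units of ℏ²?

Σ(L_z)² = 10 ℏ²

For 4d, l = 2.
m_l ∈ {-2, -1, 0, 1, 2}.
Summing m² from −2 to 2: Σ m_l² = 10.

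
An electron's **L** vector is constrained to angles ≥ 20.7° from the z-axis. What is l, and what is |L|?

At minimum angle, m_l = l, so cos θ = l/√(l(l+1)); cos²θ = l/(l+1) = 0.8751.
l = cos²θ/sin²θ ≈ 7.
Then |L| = ℏ√(7·8) = 2√14 ℏ.

l = 7, |L| = 2√14 ℏ ≈ 7.483ℏ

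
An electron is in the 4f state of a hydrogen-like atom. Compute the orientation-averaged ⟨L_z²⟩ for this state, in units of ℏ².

For 4f, l = 3.
m_l runs from −3 to 3, i.e. {-3, -2, -1, 0, 1, 2, 3}.
⟨L_z²⟩ = ℏ²·l(l+1)/3 = 4ℏ².

⟨L_z²⟩ = 4 ℏ²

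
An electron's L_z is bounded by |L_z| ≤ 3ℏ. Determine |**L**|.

|L| = 2√3 ℏ ≈ 3.464ℏ

Since max m_l = l, l = 3.
Then |L| = ℏ√(3·4) = 2√3 ℏ.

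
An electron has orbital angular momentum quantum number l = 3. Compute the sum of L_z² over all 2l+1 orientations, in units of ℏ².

Σ(L_z)² = 28 ℏ²

The allowed m_l values are -3, -2, -1, 0, 1, 2, 3.
Σ m_l² = 2·(1 + 4 + 9) = 28.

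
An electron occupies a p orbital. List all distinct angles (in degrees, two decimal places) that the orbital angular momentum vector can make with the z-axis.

θ ∈ {45.00°, 90.00°, 135.00°}

The letter p corresponds to l = 1.
|L|² = l(l+1)ℏ² = 2ℏ², so |L| = √2 ℏ.
cos θ = m_l/√2 for each m_l ∈ {-1, 0, 1}.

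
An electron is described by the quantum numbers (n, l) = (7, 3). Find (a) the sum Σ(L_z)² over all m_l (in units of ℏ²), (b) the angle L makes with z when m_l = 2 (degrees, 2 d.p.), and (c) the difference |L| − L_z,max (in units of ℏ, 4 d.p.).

Σ(L_z)² = 28 ℏ²; θ(m_l=2) ≈ 54.74°; |L|−L_z,max ≈ 0.4641ℏ

Σ m_l² = 28, so Σ(L_z)² = 28 ℏ².
For m_l = 2: cos θ = 2/√12, θ ≈ 54.74°.
|L| − L_z,max = (2√3 − 3)ℏ ≈ 0.4641ℏ.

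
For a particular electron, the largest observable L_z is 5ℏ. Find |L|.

|L| = √30 ℏ ≈ 5.477ℏ

L_z,max = lℏ, so l = 5.
|L| = √(l(l+1)) ℏ = √30 ℏ.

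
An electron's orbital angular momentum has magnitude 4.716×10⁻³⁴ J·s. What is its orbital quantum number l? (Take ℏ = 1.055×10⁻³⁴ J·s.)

In units of ℏ, |L| ≈ 4.470.
l(l+1) ≈ 4.470² ≈ 19.98, so l = 4.

l = 4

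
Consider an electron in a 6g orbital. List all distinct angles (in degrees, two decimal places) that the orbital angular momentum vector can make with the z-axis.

θ ∈ {26.57°, 47.87°, 63.43°, 77.08°, 90.00°, 102.92°, 116.57°, 132.13°, 153.43°}

For 6g, l = 4.
|L|² = l(l+1)ℏ² = 20ℏ², so |L| = 2√5 ℏ.
cos θ = m_l/√20 for each m_l ∈ {-4, -3, -2, -1, 0, 1, 2, 3, 4}.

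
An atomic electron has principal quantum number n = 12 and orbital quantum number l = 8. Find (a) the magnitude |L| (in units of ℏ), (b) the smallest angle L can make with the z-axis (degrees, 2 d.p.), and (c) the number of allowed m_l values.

|L| = 6√2 ℏ ≈ 8.485ℏ; θ_min ≈ 19.47°; 17 values

|L| = ℏ√(8·9) = 6√2 ℏ ≈ 8.485ℏ.
cos θ_min = 8/√72, so θ_min ≈ 19.47°.
There are 2l+1 = 17 values of m_l.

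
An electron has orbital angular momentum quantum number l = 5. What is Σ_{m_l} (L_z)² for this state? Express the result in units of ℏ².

Σ(L_z)² = 110 ℏ²

m_l ∈ {-5, -4, -3, -2, -1, 0, 1, 2, 3, 4, 5}.
Summing m² from −5 to 5: Σ m_l² = 110.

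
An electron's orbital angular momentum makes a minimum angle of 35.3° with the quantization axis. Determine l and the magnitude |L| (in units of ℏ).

l = 2, |L| = √6 ℏ ≈ 2.449ℏ

cos θ_min = l/√(l(l+1)) = √(l/(l+1)), so l/(l+1) = cos²(35.3°) = 0.6661.
l = cos²θ/sin²θ ≈ 2.
Then |L| = ℏ√(2·3) = √6 ℏ.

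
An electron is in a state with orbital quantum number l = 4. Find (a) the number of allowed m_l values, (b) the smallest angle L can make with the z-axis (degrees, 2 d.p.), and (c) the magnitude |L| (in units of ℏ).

There are 2l+1 = 9 values of m_l.
cos θ_min = 4/√20, so θ_min ≈ 26.57°.
|L| = ℏ√(4·5) = 2√5 ℏ ≈ 4.472ℏ.

9 values; θ_min ≈ 26.57°; |L| = 2√5 ℏ ≈ 4.472ℏ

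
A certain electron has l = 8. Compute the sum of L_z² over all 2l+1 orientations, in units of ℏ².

Σ(L_z)² = 408 ℏ²

m_l ∈ {-8, -7, -6, -5, -4, -3, -2, -1, 0, 1, 2, 3, 4, 5, 6, 7, 8}.
Summing m² from −8 to 8: Σ m_l² = 408.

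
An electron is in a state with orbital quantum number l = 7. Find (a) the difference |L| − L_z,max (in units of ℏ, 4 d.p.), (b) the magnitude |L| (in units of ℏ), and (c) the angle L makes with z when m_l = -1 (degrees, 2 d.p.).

|L|−L_z,max ≈ 0.4833ℏ; |L| = 2√14 ℏ ≈ 7.483ℏ; θ(m_l=-1) ≈ 97.68°

|L| − L_z,max = (2√14 − 7)ℏ ≈ 0.4833ℏ.
|L| = ℏ√(7·8) = 2√14 ℏ ≈ 7.483ℏ.
For m_l = -1: cos θ = -1/√56, θ ≈ 97.68°.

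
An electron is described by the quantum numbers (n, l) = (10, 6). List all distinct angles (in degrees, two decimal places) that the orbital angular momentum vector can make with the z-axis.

|L| = ℏ√(l(l+1)) = √42 ℏ.
cos θ = m_l/√42 for each m_l ∈ {-6, -5, -4, -3, -2, -1, 0, 1, 2, 3, 4, 5, 6}.

θ ∈ {22.21°, 39.51°, 51.89°, 62.42°, 72.02°, 81.12°, 90.00°, 98.88°, 107.98°, 117.58°, 128.11°, 140.49°, 157.79°}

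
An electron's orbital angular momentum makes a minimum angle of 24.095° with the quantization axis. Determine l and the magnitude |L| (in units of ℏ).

At minimum angle, m_l = l, so cos θ = l/√(l(l+1)); cos²θ = l/(l+1) = 0.8333.
Solving: l = 5.
Then |L| = ℏ√(5·6) = √30 ℏ.

l = 5, |L| = √30 ℏ ≈ 5.477ℏ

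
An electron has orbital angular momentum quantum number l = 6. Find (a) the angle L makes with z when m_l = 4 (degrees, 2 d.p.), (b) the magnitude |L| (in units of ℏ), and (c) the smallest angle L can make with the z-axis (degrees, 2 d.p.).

For m_l = 4: cos θ = 4/√42, θ ≈ 51.89°.
|L| = ℏ√(6·7) = √42 ℏ ≈ 6.481ℏ.
cos θ_min = 6/√42, so θ_min ≈ 22.21°.

θ(m_l=4) ≈ 51.89°; |L| = √42 ℏ ≈ 6.481ℏ; θ_min ≈ 22.21°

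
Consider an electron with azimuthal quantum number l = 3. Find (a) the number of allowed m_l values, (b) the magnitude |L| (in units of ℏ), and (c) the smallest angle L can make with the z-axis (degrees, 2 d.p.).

7 values; |L| = 2√3 ℏ ≈ 3.464ℏ; θ_min ≈ 30.00°

There are 2l+1 = 7 values of m_l.
|L| = ℏ√(3·4) = 2√3 ℏ ≈ 3.464ℏ.
cos θ_min = 3/√12, so θ_min ≈ 30.00°.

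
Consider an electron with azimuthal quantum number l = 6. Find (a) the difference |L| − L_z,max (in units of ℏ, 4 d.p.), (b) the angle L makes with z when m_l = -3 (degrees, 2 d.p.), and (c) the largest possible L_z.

|L| − L_z,max = (√42 − 6)ℏ ≈ 0.4807ℏ.
For m_l = -3: cos θ = -3/√42, θ ≈ 117.58°.
L_z,max = lℏ = 6ℏ.

|L|−L_z,max ≈ 0.4807ℏ; θ(m_l=-3) ≈ 117.58°; L_z,max = 6ℏ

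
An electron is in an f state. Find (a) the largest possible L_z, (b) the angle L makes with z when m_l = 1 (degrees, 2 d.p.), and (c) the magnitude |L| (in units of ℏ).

An f state has l = 3.
L_z,max = lℏ = 3ℏ.
For m_l = 1: cos θ = 1/√12, θ ≈ 73.22°.
|L| = ℏ√(3·4) = 2√3 ℏ ≈ 3.464ℏ.

L_z,max = 3ℏ; θ(m_l=1) ≈ 73.22°; |L| = 2√3 ℏ ≈ 3.464ℏ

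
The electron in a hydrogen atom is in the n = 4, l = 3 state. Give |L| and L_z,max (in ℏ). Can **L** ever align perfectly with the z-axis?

|L| = 2√3 ℏ ≈ 3.4641ℏ, while L_z,max = lℏ = 3ℏ.
Since |L| > L_z,max, the vector can never point exactly along z; the closest it comes is θ_min = arccos(3/√12) ≈ 30.0°.

No: L_z,max = 3ℏ < |L| = 2√3 ℏ ≈ 3.464ℏ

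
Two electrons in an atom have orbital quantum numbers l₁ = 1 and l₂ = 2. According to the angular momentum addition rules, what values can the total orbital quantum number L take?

By the triangle rule, |l₁ − l₂| ≤ L ≤ l₁ + l₂.
L ∈ {1, 2, 3}.

L = 1, 2, 3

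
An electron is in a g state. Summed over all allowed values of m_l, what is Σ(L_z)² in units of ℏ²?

For a g orbital, l = 4.
m_l ∈ {-4, -3, -2, -1, 0, 1, 2, 3, 4}.
Σ m_l² = l(l+1)(2l+1)/3 = 4·5·9/3 = 60.

Σ(L_z)² = 60 ℏ²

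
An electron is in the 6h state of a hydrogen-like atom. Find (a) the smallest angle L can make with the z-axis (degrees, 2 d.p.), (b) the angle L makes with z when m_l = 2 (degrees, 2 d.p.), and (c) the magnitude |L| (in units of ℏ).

The 6h subshell has l = 5.
cos θ_min = 5/√30, so θ_min ≈ 24.09°.
For m_l = 2: cos θ = 2/√30, θ ≈ 68.58°.
|L| = ℏ√(5·6) = √30 ℏ ≈ 5.477ℏ.

θ_min ≈ 24.09°; θ(m_l=2) ≈ 68.58°; |L| = √30 ℏ ≈ 5.477ℏ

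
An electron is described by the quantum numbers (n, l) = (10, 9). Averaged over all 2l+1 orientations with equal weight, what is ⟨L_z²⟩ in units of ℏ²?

m_l ∈ {-9, -8, -7, -6, -5, -4, -3, -2, -1, 0, 1, 2, 3, 4, 5, 6, 7, 8, 9}.
⟨L_z²⟩ = ℏ²·(Σ m_l²)/(2l+1) = ℏ²·570/19 = 30ℏ².

⟨L_z²⟩ = 30 ℏ²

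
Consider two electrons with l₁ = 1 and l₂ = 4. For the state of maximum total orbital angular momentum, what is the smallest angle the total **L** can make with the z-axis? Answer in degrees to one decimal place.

L runs from |1 − 4| = 3 to 1 + 4 = 5.
Allowed values: L = 3, 4, 5.
The maximum is L = 5, with |L_tot| = ℏ√(5·6) = √30 ℏ.
The minimum angle with z is arccos(5/√30) ≈ 24.1°.

θ_min ≈ 24.1°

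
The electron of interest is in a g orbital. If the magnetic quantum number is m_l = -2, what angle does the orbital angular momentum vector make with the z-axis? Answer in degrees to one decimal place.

θ ≈ 116.6°

G corresponds to l = 4.
|L|² = l(l+1)ℏ² = 20ℏ², so |L| = 2√5 ℏ.
L_z = m_l ℏ = −2ℏ.
cos θ = L_z/|L| = -2/√20, so θ ≈ 116.6°.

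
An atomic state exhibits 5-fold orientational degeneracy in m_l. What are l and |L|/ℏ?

l = 2, |L| = √6 ℏ ≈ 2.449ℏ

Since there are 2l+1 = 5 values of m_l, l = 2.
|L| = ℏ√(l(l+1)) = ℏ√(2·3) = √6 ℏ.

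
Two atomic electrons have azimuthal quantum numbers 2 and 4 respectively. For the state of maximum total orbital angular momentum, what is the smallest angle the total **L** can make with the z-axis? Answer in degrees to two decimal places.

θ_min ≈ 22.21°

The total orbital quantum number L ranges from |l₁ − l₂| to l₁ + l₂ in integer steps.
Allowed values: L = 2, 3, 4, 5, 6.
The maximum is L = 6, with |L_tot| = ℏ√(6·7) = √42 ℏ.
The minimum angle with z is arccos(6/√42) ≈ 22.21°.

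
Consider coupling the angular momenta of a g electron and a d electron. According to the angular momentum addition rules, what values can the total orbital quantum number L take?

L = 2, 3, 4, 5, 6

L runs from |4 − 2| = 2 to 4 + 2 = 6.
Allowed values: L = 2, 3, 4, 5, 6.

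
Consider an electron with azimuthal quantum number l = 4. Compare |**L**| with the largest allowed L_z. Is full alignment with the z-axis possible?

No: L_z,max = 4ℏ < |L| = 2√5 ℏ ≈ 4.472ℏ

|L| = 2√5 ℏ ≈ 4.4721ℏ, while L_z,max = lℏ = 4ℏ.
Since |L| > L_z,max, the vector can never point exactly along z; the closest it comes is θ_min = arccos(4/√20) ≈ 26.6°.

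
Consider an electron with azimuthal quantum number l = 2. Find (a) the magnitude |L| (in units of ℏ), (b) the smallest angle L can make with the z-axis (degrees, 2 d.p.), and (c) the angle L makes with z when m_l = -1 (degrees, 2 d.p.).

|L| = ℏ√(2·3) = √6 ℏ ≈ 2.449ℏ.
cos θ_min = 2/√6, so θ_min ≈ 35.26°.
For m_l = -1: cos θ = -1/√6, θ ≈ 114.09°.

|L| = √6 ℏ ≈ 2.449ℏ; θ_min ≈ 35.26°; θ(m_l=-1) ≈ 114.09°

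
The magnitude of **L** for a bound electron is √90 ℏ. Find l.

l = 9

(|L|/ℏ)² = l(l+1) = 90.
l² + l − 90 = 0 ⇒ l = 9.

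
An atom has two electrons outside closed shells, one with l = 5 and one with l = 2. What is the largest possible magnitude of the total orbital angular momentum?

L runs from |5 − 2| = 3 to 5 + 2 = 7.
Allowed values: L = 3, 4, 5, 6, 7.
The largest magnitude corresponds to L = 7: |L_tot| = ℏ√(7·8) = 2√14 ℏ.

|L_tot|_max = 2√14 ℏ ≈ 7.483ℏ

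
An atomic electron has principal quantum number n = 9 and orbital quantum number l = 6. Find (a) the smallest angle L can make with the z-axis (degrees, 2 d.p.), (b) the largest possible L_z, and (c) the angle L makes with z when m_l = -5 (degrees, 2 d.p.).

θ_min ≈ 22.21°; L_z,max = 6ℏ; θ(m_l=-5) ≈ 140.49°

cos θ_min = 6/√42, so θ_min ≈ 22.21°.
L_z,max = lℏ = 6ℏ.
For m_l = -5: cos θ = -5/√42, θ ≈ 140.49°.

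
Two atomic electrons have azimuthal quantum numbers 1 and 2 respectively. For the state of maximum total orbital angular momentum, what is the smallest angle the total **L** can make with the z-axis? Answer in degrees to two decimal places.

By the triangle rule, |l₁ − l₂| ≤ L ≤ l₁ + l₂.
So L can be 1, 2, 3.
The maximum is L = 3, with |L_tot| = ℏ√(3·4) = 2√3 ℏ.
The minimum angle with z is arccos(3/√12) ≈ 30.00°.

θ_min ≈ 30.00°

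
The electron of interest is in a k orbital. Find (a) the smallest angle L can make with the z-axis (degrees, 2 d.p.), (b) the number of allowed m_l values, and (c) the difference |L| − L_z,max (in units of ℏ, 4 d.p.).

The letter k corresponds to l = 7.
cos θ_min = 7/√56, so θ_min ≈ 20.70°.
There are 2l+1 = 15 values of m_l.
|L| − L_z,max = (2√14 − 7)ℏ ≈ 0.4833ℏ.

θ_min ≈ 20.70°; 15 values; |L|−L_z,max ≈ 0.4833ℏ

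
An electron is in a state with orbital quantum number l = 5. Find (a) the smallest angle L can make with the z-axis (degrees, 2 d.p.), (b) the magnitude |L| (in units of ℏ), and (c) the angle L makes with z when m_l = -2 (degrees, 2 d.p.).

cos θ_min = 5/√30, so θ_min ≈ 24.09°.
|L| = ℏ√(5·6) = √30 ℏ ≈ 5.477ℏ.
For m_l = -2: cos θ = -2/√30, θ ≈ 111.42°.

θ_min ≈ 24.09°; |L| = √30 ℏ ≈ 5.477ℏ; θ(m_l=-2) ≈ 111.42°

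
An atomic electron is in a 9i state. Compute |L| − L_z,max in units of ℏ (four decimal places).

For 9i, l = 6.
|L| = √42 ℏ ≈ 6.4807ℏ, while L_z,max = lℏ = 6ℏ.
The difference is (√42 − 6)ℏ ≈ 0.4807ℏ.

|L| − L_z,max ≈ 0.4807ℏ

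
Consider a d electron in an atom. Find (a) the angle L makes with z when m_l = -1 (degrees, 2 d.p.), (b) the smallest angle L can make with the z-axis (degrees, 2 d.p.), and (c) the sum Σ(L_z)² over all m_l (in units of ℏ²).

θ(m_l=-1) ≈ 114.09°; θ_min ≈ 35.26°; Σ(L_z)² = 10 ℏ²

For a d orbital, l = 2.
For m_l = -1: cos θ = -1/√6, θ ≈ 114.09°.
cos θ_min = 2/√6, so θ_min ≈ 35.26°.
Σ m_l² = 10, so Σ(L_z)² = 10 ℏ².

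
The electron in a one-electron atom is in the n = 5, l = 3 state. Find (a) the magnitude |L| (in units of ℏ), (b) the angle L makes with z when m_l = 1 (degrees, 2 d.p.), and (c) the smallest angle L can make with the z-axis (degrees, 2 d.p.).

|L| = 2√3 ℏ ≈ 3.464ℏ; θ(m_l=1) ≈ 73.22°; θ_min ≈ 30.00°

|L| = ℏ√(3·4) = 2√3 ℏ ≈ 3.464ℏ.
For m_l = 1: cos θ = 1/√12, θ ≈ 73.22°.
cos θ_min = 3/√12, so θ_min ≈ 30.00°.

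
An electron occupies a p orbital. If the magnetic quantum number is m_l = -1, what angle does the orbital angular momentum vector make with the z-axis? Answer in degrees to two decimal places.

P corresponds to l = 1.
|L|² = l(l+1)ℏ² = 2ℏ², so |L| = √2 ℏ.
L_z = m_l ℏ = −1ℏ.
cos θ = L_z/|L| = -1/√2, so θ ≈ 135.00°.

θ ≈ 135.00°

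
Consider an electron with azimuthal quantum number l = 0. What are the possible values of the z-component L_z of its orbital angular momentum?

L_z = m_l ℏ with m_l ranging from −l to +l in integer steps.
For l = 0: m_l ∈ {0}.

L_z ∈ {0}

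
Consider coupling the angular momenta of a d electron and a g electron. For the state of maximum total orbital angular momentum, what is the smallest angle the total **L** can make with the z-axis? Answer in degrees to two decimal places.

Angular momentum addition gives L = |l₁ − l₂|, …, l₁ + l₂.
So L can be 2, 3, 4, 5, 6.
The maximum is L = 6, with |L_tot| = ℏ√(6·7) = √42 ℏ.
The minimum angle with z is arccos(6/√42) ≈ 22.21°.

θ_min ≈ 22.21°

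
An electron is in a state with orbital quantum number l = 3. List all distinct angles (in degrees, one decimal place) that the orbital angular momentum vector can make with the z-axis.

θ ∈ {30.0°, 54.7°, 73.2°, 90.0°, 106.8°, 125.3°, 150.0°}

|L|² = l(l+1)ℏ² = 12ℏ², so |L| = 2√3 ℏ.
cos θ = m_l/√12 for each m_l ∈ {-3, -2, -1, 0, 1, 2, 3}.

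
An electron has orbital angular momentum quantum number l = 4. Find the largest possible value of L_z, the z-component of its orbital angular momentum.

L_z = m_l ℏ with m_l ∈ {−4, …, 4}; the maximum is m_l = 4.

L_z,max = 4ℏ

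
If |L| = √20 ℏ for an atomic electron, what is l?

Since |L|² = l(l+1)ℏ², l(l+1) = 20.
The positive root is l = 4.

l = 4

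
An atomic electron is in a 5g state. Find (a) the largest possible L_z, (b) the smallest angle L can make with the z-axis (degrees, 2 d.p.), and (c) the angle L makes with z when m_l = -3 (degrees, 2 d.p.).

L_z,max = 4ℏ; θ_min ≈ 26.57°; θ(m_l=-3) ≈ 132.13°

For 5g, l = 4.
L_z,max = lℏ = 4ℏ.
cos θ_min = 4/√20, so θ_min ≈ 26.57°.
For m_l = -3: cos θ = -3/√20, θ ≈ 132.13°.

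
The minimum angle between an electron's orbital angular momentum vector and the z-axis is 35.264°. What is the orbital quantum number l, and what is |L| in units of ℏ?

cos θ_min = l/√(l(l+1)) = √(l/(l+1)), so l/(l+1) = cos²(35.264°) = 0.6667.
Solving: l = 2.
Then |L| = ℏ√(2·3) = √6 ℏ.

l = 2, |L| = √6 ℏ ≈ 2.449ℏ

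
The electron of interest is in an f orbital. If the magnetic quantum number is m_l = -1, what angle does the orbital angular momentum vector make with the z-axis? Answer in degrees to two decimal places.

The letter f corresponds to l = 3.
|L| = √(l(l+1)) ℏ = 2√3 ℏ.
L_z = m_l ℏ = −1ℏ.
cos θ = L_z/|L| = -1/√12, so θ ≈ 106.78°.

θ ≈ 106.78°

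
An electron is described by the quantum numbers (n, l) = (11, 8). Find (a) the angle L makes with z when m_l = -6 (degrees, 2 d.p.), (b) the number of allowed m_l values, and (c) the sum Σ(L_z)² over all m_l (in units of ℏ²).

θ(m_l=-6) ≈ 135.00°; 17 values; Σ(L_z)² = 408 ℏ²

For m_l = -6: cos θ = -6/√72, θ ≈ 135.00°.
There are 2l+1 = 17 values of m_l.
Σ m_l² = 408, so Σ(L_z)² = 408 ℏ².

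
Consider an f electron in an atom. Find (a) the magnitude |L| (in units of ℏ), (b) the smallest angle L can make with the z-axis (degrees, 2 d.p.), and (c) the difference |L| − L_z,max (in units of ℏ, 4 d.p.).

The letter f corresponds to l = 3.
|L| = ℏ√(3·4) = 2√3 ℏ ≈ 3.464ℏ.
cos θ_min = 3/√12, so θ_min ≈ 30.00°.
|L| − L_z,max = (2√3 − 3)ℏ ≈ 0.4641ℏ.

|L| = 2√3 ℏ ≈ 3.464ℏ; θ_min ≈ 30.00°; |L|−L_z,max ≈ 0.4641ℏ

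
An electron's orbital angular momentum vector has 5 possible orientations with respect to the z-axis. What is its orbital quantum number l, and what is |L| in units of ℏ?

5 = 2l + 1, so l = (5−1)/2 = 2.
Then |L| = √(l(l+1)) ℏ = √6 ℏ.

l = 2, |L| = √6 ℏ ≈ 2.449ℏ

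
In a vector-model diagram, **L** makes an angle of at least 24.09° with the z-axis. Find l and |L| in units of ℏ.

At minimum angle, m_l = l, so cos θ = l/√(l(l+1)); cos²θ = l/(l+1) = 0.8334.
Thus l = 0.8334/(1 − 0.8334) ≈ 5.
Then |L| = ℏ√(5·6) = √30 ℏ.

l = 5, |L| = √30 ℏ ≈ 5.477ℏ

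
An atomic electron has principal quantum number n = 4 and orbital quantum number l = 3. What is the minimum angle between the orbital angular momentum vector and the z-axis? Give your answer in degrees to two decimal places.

θ_min ≈ 30.00°

|L| = ℏ√(l(l+1)) = 2√3 ℏ.
The smallest angle corresponds to the largest L_z, i.e. m_l = l = 3, giving L_z = 3ℏ.
cos θ_min = 3/√12, so θ_min ≈ 30.00°.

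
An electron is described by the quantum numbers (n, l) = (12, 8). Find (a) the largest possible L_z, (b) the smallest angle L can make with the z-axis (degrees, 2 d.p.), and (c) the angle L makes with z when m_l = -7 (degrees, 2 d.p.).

L_z,max = 8ℏ; θ_min ≈ 19.47°; θ(m_l=-7) ≈ 145.58°

L_z,max = lℏ = 8ℏ.
cos θ_min = 8/√72, so θ_min ≈ 19.47°.
For m_l = -7: cos θ = -7/√72, θ ≈ 145.58°.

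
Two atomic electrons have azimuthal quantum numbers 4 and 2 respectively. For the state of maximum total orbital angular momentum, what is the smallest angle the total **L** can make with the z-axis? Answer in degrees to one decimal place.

θ_min ≈ 22.2°

By the triangle rule, |l₁ − l₂| ≤ L ≤ l₁ + l₂.
So L can be 2, 3, 4, 5, 6.
The maximum is L = 6, with |L_tot| = ℏ√(6·7) = √42 ℏ.
The minimum angle with z is arccos(6/√42) ≈ 22.2°.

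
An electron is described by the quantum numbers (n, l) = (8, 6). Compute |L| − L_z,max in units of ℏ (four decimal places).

|L| − L_z,max ≈ 0.4807ℏ

|L| = √42 ℏ ≈ 6.4807ℏ, while L_z,max = lℏ = 6ℏ.
The difference is (√42 − 6)ℏ ≈ 0.4807ℏ.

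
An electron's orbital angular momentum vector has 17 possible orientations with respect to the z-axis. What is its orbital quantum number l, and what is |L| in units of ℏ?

2l + 1 = 17 ⇒ l = 8.
Then |L| = √(l(l+1)) ℏ = 6√2 ℏ.

l = 8, |L| = 6√2 ℏ ≈ 8.485ℏ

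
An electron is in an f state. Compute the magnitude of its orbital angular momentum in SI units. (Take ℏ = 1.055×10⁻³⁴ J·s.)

The letter f corresponds to l = 3.
|L| = ℏ√(l(l+1)) = ℏ√(3·4) = 2√3 ℏ
Numerically, |L| = 3.464 × (1.055×10⁻³⁴ J·s) = 3.655×10⁻³⁴ J·s.

|L| = 3.655×10⁻³⁴ J·s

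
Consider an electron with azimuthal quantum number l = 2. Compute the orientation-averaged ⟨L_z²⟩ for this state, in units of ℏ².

⟨L_z²⟩ = 2 ℏ²

m_l runs from −2 to 2, i.e. {-2, -1, 0, 1, 2}.
⟨L_z²⟩ = ℏ²·l(l+1)/3 = 2ℏ².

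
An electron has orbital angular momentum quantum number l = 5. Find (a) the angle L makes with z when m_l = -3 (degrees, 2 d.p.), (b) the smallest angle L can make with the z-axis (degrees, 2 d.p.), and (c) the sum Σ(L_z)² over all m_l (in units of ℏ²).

For m_l = -3: cos θ = -3/√30, θ ≈ 123.21°.
cos θ_min = 5/√30, so θ_min ≈ 24.09°.
Σ m_l² = 110, so Σ(L_z)² = 110 ℏ².

θ(m_l=-3) ≈ 123.21°; θ_min ≈ 24.09°; Σ(L_z)² = 110 ℏ²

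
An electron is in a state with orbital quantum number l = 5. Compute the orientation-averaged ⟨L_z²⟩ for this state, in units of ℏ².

m_l runs from −5 to 5, i.e. {-5, -4, -3, -2, -1, 0, 1, 2, 3, 4, 5}.
⟨L_z²⟩ = ℏ²·(Σ m_l²)/(2l+1) = ℏ²·110/11 = 10ℏ².

⟨L_z²⟩ = 10 ℏ²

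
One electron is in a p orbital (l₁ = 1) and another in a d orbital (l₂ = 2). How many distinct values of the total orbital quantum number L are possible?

Angular momentum addition gives L = |l₁ − l₂|, …, l₁ + l₂.
L ∈ {1, 2, 3}.
That is 3 values.

3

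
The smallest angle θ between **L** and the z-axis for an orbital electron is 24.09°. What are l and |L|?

At minimum angle, m_l = l, so cos θ = l/√(l(l+1)); cos²θ = l/(l+1) = 0.8334.
Thus l = 0.8334/(1 − 0.8334) ≈ 5.
Then |L| = ℏ√(5·6) = √30 ℏ.

l = 5, |L| = √30 ℏ ≈ 5.477ℏ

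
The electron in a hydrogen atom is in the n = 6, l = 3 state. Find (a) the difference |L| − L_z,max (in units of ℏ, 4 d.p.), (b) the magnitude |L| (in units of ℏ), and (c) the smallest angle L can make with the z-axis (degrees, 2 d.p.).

|L| − L_z,max = (2√3 − 3)ℏ ≈ 0.4641ℏ.
|L| = ℏ√(3·4) = 2√3 ℏ ≈ 3.464ℏ.
cos θ_min = 3/√12, so θ_min ≈ 30.00°.

|L|−L_z,max ≈ 0.4641ℏ; |L| = 2√3 ℏ ≈ 3.464ℏ; θ_min ≈ 30.00°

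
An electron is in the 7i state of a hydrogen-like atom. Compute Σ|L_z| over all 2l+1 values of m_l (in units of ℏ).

The 7i subshell has l = 6.
m_l ∈ {-6, -5, -4, -3, -2, -1, 0, 1, 2, 3, 4, 5, 6}.
Σ|m_l| = 2·6(6+1)/2 = 42.

Σ|L_z| = 42 ℏ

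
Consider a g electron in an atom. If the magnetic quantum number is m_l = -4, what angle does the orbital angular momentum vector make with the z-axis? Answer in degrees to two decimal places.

θ ≈ 153.43°

For a g orbital, l = 4.
|L| = √(l(l+1)) ℏ = 2√5 ℏ.
L_z = m_l ℏ = −4ℏ.
cos θ = L_z/|L| = -4/√20, so θ ≈ 153.43°.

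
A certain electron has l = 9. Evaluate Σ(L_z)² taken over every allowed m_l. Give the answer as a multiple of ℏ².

Σ(L_z)² = 570 ℏ²

m_l runs from −9 to 9, i.e. {-9, -8, -7, -6, -5, -4, -3, -2, -1, 0, 1, 2, 3, 4, 5, 6, 7, 8, 9}.
Σ m_l² = l(l+1)(2l+1)/3 = 9·10·19/3 = 570.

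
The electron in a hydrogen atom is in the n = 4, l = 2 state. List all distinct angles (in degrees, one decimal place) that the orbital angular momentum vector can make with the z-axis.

|L| = √(l(l+1)) ℏ = √6 ℏ.
cos θ = m_l/√6 for each m_l ∈ {-2, -1, 0, 1, 2}.

θ ∈ {35.3°, 65.9°, 90.0°, 114.1°, 144.7°}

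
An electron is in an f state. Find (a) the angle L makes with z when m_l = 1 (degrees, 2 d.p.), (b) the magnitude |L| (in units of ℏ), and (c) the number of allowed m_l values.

For an f orbital, l = 3.
For m_l = 1: cos θ = 1/√12, θ ≈ 73.22°.
|L| = ℏ√(3·4) = 2√3 ℏ ≈ 3.464ℏ.
There are 2l+1 = 7 values of m_l.

θ(m_l=1) ≈ 73.22°; |L| = 2√3 ℏ ≈ 3.464ℏ; 7 values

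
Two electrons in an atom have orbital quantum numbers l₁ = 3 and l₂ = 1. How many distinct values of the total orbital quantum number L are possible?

3

By the triangle rule, |l₁ − l₂| ≤ L ≤ l₁ + l₂.
So L can be 2, 3, 4.
That is 3 values.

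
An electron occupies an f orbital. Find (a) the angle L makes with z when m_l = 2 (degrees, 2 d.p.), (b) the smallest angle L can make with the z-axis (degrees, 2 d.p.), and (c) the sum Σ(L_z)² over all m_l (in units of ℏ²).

An f state has l = 3.
For m_l = 2: cos θ = 2/√12, θ ≈ 54.74°.
cos θ_min = 3/√12, so θ_min ≈ 30.00°.
Σ m_l² = 28, so Σ(L_z)² = 28 ℏ².

θ(m_l=2) ≈ 54.74°; θ_min ≈ 30.00°; Σ(L_z)² = 28 ℏ²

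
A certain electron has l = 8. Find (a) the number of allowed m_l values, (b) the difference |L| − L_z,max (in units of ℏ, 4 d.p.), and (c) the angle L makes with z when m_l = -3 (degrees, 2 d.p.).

17 values; |L|−L_z,max ≈ 0.4853ℏ; θ(m_l=-3) ≈ 110.70°

There are 2l+1 = 17 values of m_l.
|L| − L_z,max = (6√2 − 8)ℏ ≈ 0.4853ℏ.
For m_l = -3: cos θ = -3/√72, θ ≈ 110.70°.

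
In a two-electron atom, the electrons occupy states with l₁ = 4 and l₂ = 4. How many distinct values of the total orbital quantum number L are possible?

By the triangle rule, |l₁ − l₂| ≤ L ≤ l₁ + l₂.
So L can be 0, 1, 2, 3, 4, 5, 6, 7, 8.
That is 9 values.

9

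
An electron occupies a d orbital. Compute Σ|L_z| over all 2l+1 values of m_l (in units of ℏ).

For a d orbital, l = 2.
m_l runs from −2 to 2, i.e. {-2, -1, 0, 1, 2}.
Σ|m_l| = l(l+1) = 6.

Σ|L_z| = 6 ℏ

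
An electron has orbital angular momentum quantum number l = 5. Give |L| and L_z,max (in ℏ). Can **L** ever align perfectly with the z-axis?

|L| = √30 ℏ ≈ 5.4772ℏ, while L_z,max = lℏ = 5ℏ.
Since |L| > L_z,max, the vector can never point exactly along z; the closest it comes is θ_min = arccos(5/√30) ≈ 24.1°.

No: L_z,max = 5ℏ < |L| = √30 ℏ ≈ 5.477ℏ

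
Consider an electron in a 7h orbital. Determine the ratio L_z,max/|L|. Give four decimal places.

For 7h, l = 5.
|L| = √30 ℏ ≈ 5.4772ℏ, while L_z,max = lℏ = 5ℏ.
L_z,max/|L| = 5/√30 = 0.9129.

L_z,max/|L| = 0.9129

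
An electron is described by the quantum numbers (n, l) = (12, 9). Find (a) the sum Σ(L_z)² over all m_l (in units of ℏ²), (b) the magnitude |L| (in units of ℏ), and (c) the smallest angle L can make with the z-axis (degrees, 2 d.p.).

Σ m_l² = 570, so Σ(L_z)² = 570 ℏ².
|L| = ℏ√(9·10) = 3√10 ℏ ≈ 9.487ℏ.
cos θ_min = 9/√90, so θ_min ≈ 18.43°.

Σ(L_z)² = 570 ℏ²; |L| = 3√10 ℏ ≈ 9.487ℏ; θ_min ≈ 18.43°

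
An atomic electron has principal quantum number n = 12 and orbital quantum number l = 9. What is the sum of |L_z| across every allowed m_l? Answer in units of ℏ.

m_l ∈ {-9, -8, -7, -6, -5, -4, -3, -2, -1, 0, 1, 2, 3, 4, 5, 6, 7, 8, 9}.
Σ|m_l| = l(l+1) = 90.

Σ|L_z| = 90 ℏ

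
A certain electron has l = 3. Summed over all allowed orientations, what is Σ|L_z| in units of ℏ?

Σ|L_z| = 12 ℏ

The allowed m_l values are -3, -2, -1, 0, 1, 2, 3.
Σ|m_l| = l(l+1) = 12.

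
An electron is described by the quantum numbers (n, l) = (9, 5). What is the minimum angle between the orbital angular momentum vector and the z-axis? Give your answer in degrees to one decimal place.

|L| = √(l(l+1)) ℏ = √30 ℏ.
The smallest angle corresponds to the largest L_z, i.e. m_l = l = 5, giving L_z = 5ℏ.
cos θ_min = 5/√30, so θ_min ≈ 24.1°.

θ_min ≈ 24.1°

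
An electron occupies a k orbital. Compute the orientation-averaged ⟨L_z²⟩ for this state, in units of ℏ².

⟨L_z²⟩ = 18.67 ℏ²

A k state has l = 7.
The allowed m_l values are -7, -6, -5, -4, -3, -2, -1, 0, 1, 2, 3, 4, 5, 6, 7.
⟨L_z²⟩ = ℏ²·l(l+1)/3 = 18.67ℏ².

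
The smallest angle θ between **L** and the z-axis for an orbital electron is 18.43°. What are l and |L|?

cos²θ_min = l/(l+1) = 0.9001.
Thus l = 0.9001/(1 − 0.9001) ≈ 9.
Then |L| = ℏ√(9·10) = 3√10 ℏ.

l = 9, |L| = 3√10 ℏ ≈ 9.487ℏ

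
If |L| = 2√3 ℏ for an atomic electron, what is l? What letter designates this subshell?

l = 3 (f orbital)

Since |L|² = l(l+1)ℏ², l(l+1) = 12.
l² + l − 12 = 0 ⇒ l = 3.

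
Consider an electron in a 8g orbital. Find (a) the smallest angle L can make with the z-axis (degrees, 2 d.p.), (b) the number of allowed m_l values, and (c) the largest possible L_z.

For 8g, l = 4.
cos θ_min = 4/√20, so θ_min ≈ 26.57°.
There are 2l+1 = 9 values of m_l.
L_z,max = lℏ = 4ℏ.

θ_min ≈ 26.57°; 9 values; L_z,max = 4ℏ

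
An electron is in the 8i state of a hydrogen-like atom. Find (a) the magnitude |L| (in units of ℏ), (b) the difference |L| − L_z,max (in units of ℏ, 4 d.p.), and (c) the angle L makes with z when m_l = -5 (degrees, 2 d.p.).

|L| = √42 ℏ ≈ 6.481ℏ; |L|−L_z,max ≈ 0.4807ℏ; θ(m_l=-5) ≈ 140.49°

The 8i subshell has l = 6.
|L| = ℏ√(6·7) = √42 ℏ ≈ 6.481ℏ.
|L| − L_z,max = (√42 − 6)ℏ ≈ 0.4807ℏ.
For m_l = -5: cos θ = -5/√42, θ ≈ 140.49°.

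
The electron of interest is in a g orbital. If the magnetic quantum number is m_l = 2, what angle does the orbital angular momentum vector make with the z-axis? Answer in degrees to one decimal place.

A g state has l = 4.
|L|² = l(l+1)ℏ² = 20ℏ², so |L| = 2√5 ℏ.
L_z = m_l ℏ = 2ℏ.
cos θ = L_z/|L| = 2/√20, so θ ≈ 63.4°.

θ ≈ 63.4°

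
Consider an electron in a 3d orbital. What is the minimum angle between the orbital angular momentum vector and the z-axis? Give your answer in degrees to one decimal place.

θ_min ≈ 35.3°

3d means n = 3, l = 2.
|L| = √(l(l+1)) ℏ = √6 ℏ.
The smallest angle corresponds to the largest L_z, i.e. m_l = l = 2, giving L_z = 2ℏ.
cos θ_min = 2/√6, so θ_min ≈ 35.3°.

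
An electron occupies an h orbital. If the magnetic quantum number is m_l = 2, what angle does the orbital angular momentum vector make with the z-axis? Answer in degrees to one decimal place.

θ ≈ 68.6°

The letter h corresponds to l = 5.
|L|² = l(l+1)ℏ² = 30ℏ², so |L| = √30 ℏ.
L_z = m_l ℏ = 2ℏ.
cos θ = L_z/|L| = 2/√30, so θ ≈ 68.6°.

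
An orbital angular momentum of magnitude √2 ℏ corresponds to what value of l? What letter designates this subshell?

l = 1 (p orbital)

|L| = ℏ√(l(l+1)), so l(l+1) = 2.
l² + l − 2 = 0 ⇒ l = 1.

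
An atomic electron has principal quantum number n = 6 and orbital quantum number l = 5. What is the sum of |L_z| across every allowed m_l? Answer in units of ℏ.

m_l runs from −5 to 5, i.e. {-5, -4, -3, -2, -1, 0, 1, 2, 3, 4, 5}.
Σ|m_l| = l(l+1) = 30.

Σ|L_z| = 30 ℏ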